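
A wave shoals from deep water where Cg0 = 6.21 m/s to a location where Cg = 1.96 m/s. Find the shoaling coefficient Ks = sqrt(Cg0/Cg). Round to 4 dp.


Ks = sqrt(Cg0 / Cg)
Ks = sqrt(6.21 / 1.96)
Ks = sqrt(3.1684)
Ks = 1.7800

1.7800


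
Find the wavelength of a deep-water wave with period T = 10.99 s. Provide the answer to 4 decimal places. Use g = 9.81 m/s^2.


L0 = g * T^2 / (2 * pi)
L0 = 9.81 * 10.99^2 / (2 * pi)
L0 = 9.81 * 120.7801 / 6.28319
L0 = 1184.8528 / 6.28319
L0 = 188.5752 m

188.5752


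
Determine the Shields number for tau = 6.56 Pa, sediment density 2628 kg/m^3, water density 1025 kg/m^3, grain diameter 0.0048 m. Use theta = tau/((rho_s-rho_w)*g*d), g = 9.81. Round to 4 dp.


theta = tau / ((rho_s - rho_w) * g * d)
rho_s - rho_w = 2628 - 1025 = 1603
Denominator = 1603 * 9.81 * 0.0048 = 75.482064
theta = 6.56 / 75.482064
theta = 0.0869

0.0869


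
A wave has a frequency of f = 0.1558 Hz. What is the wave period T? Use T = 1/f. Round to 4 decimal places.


T = 1 / f
T = 1 / 0.1558
T = 6.4185 s

6.4185


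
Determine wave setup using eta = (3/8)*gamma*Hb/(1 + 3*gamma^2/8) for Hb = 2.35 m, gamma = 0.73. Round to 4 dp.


eta = (3/8) * gamma * Hb / (1 + 3*gamma^2/8)
Numerator = (3/8) * 0.73 * 2.35 = 0.643312
Denominator = 1 + 3*0.73^2/8 = 1 + 0.199838 = 1.199838
eta = 0.643312 / 1.199838
eta = 0.5362 m

0.5362


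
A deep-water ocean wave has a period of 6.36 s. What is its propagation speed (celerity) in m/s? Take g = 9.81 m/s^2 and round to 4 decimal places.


We use the deep-water celerity formula:
C = g * T / (2 * pi)
C = 9.81 * 6.36 / (2 * 3.14159...)
C = 62.391600 / 6.283185
C = 9.9299 m/s

9.9299


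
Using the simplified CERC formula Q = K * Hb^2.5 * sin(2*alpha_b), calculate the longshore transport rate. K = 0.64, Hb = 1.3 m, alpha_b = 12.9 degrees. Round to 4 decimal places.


Q = K * Hb^2.5 * sin(2 * alpha_b)
Hb^2.5 = 1.3^2.5 = 1.926896
sin(2 * 12.9) = sin(25.8) = 0.435231
Q = 0.64 * 1.926896 * 0.435231
Q = 0.5367 m^3/s

0.5367


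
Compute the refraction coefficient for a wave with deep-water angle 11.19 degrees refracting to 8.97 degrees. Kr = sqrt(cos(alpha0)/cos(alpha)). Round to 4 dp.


Kr = sqrt(cos(alpha0) / cos(alpha))
cos(11.19) = 0.980989
cos(8.97) = 0.987770
Kr = sqrt(0.980989 / 0.987770)
Kr = sqrt(0.993135)
Kr = 0.9966

0.9966


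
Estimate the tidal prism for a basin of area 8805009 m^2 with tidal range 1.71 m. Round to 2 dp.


Tidal prism = Area * Tidal range
P = 8805009 * 1.71
P = 15056565.39 m^3

15056565.39


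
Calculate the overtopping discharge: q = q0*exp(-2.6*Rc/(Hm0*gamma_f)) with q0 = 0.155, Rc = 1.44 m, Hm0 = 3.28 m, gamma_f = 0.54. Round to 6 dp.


q = q0 * exp(-2.6 * Rc / (Hm0 * gamma_f))
Exponent = -2.6 * 1.44 / (3.28 * 0.54)
= -2.6 * 1.44 / 1.7712
= -2.113821
exp(-2.113821) = 0.120776
q = 0.155 * 0.120776
q = 0.018720 m^3/s/m

0.018720


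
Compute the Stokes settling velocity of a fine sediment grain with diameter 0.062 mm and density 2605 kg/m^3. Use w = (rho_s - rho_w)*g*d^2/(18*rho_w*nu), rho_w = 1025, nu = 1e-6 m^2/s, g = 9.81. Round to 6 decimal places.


w = (rho_s - rho_w) * g * d^2 / (18 * rho_w * nu)
d = 0.062 mm = 0.000062 m
rho_s - rho_w = 2605 - 1025 = 1580
Numerator = 1580 * 9.81 * (0.000062)^2 = 0.000059581231
Denominator = 18 * 1025 * 1e-6 = 0.018450
w = 0.003229 m/s

0.003229


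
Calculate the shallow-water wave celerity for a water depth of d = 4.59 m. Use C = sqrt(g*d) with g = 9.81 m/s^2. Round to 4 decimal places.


Using the shallow-water approximation:
C = sqrt(g * d) = sqrt(9.81 * 4.59)
C = sqrt(45.0279)
C = 6.7103 m/s

6.7103


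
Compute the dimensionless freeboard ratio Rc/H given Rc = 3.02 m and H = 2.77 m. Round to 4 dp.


Relative freeboard = Rc / H
= 3.02 / 2.77
= 1.0903

1.0903


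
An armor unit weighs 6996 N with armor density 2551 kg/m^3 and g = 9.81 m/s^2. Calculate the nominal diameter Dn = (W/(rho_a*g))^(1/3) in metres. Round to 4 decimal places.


V = W / (rho_a * g)
V = 6996 / (2551 * 9.81)
V = 6996 / 25025.31
V = 0.279557 m^3
Dn = V^(1/3) = 0.279557^(1/3)
Dn = 0.6539 m

0.6539


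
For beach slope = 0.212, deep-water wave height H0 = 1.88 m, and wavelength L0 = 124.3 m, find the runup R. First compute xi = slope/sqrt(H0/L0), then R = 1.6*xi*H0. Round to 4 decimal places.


xi = slope / sqrt(H0/L0)
H0/L0 = 1.88/124.3 = 0.015125
sqrt(0.015125) = 0.122983
xi = 0.212 / 0.122983 = 1.723822
R = 1.6 * xi * H0 = 1.6 * 1.723822 * 1.88
R = 5.1853 m

5.1853


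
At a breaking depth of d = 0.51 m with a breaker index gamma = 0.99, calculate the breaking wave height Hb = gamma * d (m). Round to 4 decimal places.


Hb = gamma * d
Hb = 0.99 * 0.51
Hb = 0.5049 m

0.5049


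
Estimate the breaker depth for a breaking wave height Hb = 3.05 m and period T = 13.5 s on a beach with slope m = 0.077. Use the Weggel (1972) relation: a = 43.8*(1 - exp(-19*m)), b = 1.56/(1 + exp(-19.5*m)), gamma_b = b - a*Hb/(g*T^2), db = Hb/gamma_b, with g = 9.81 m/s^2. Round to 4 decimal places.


a = 43.8 * (1 - exp(-19 * m))
exp(-19 * 0.077) = exp(-1.4630) = 0.231541
a = 43.8 * (1 - 0.231541) = 33.658521
b = 1.56 / (1 + exp(-19.5 * m))
exp(-19.5 * 0.077) = exp(-1.5015) = 0.222796
b = 1.56 / (1 + 0.222796) = 1.275765
Hb / (g * T^2) = 3.05 / (9.81 * 13.5^2) = 3.05 / 1787.8725 = 0.00170594
gamma_b = b - a * Hb/(g*T^2) = 1.275765 - 33.658521 * 0.00170594 = 1.218346
db = Hb / gamma_b = 3.05 / 1.218346
db = 2.5034 m

2.5034


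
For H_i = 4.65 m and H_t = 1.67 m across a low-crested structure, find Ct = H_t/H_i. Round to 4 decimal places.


Ct = H_t / H_i
Ct = 1.67 / 4.65
Ct = 0.3591

0.3591


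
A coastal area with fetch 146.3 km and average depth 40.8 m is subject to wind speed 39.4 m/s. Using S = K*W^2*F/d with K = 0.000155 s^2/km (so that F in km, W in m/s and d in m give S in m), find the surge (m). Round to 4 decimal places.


S = K * W^2 * F / d
W^2 = 39.4^2 = 1552.36
S = 0.000155 * 1552.36 * 146.3 / 40.8
Numerator = 0.000155 * 1552.36 * 146.3 = 35.202092
S = 35.202092 / 40.8 = 0.8628 m

0.8628


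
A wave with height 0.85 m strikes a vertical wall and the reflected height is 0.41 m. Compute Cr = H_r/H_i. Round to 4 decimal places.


Cr = H_r / H_i
Cr = 0.41 / 0.85
Cr = 0.4824

0.4824


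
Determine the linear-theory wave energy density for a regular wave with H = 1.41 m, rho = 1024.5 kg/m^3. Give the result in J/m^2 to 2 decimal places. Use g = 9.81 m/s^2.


E = (1/8) * rho * g * H^2
E = (1/8) * 1024.5 * 9.81 * 1.41^2
E = 0.125 * 1024.5 * 9.81 * 1.9881
E = 2497.64 J/m^2

2497.64


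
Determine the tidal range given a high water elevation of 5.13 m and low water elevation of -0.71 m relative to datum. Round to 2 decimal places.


Tidal range = High water - Low water
Tidal range = 5.13 - (-0.71)
Tidal range = 5.84 m

5.84


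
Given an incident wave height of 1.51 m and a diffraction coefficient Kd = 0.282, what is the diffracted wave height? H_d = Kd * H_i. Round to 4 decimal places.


H_d = Kd * H_i
H_d = 0.282 * 1.51
H_d = 0.4258 m

0.4258


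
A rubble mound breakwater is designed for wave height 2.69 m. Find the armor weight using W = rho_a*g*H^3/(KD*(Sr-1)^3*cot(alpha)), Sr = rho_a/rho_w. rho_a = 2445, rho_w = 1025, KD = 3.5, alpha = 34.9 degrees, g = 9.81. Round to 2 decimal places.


Sr = rho_a / rho_w = 2445 / 1025 = 2.385366
(Sr - 1) = 1.385366
(Sr - 1)^3 = 2.658848
cot(34.9) = 1 / tan(34.9) = 1 / 0.697610 = 1.433466
Numerator = 2445 * 9.81 * 2.69^3 = 466879.3987
Denominator = 3.5 * 2.658848 * 1.433466 = 13.339790
W = 466879.3987 / 13.339790
W = 34999.01 N

34999.01


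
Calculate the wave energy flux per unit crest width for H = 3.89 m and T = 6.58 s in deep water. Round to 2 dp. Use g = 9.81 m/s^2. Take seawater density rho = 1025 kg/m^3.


P = rho * g^2 * H^2 * T / (32 * pi)
P = 1025 * 9.81^2 * 3.89^2 * 6.58 / (32 * pi)
P = 1025 * 96.2361 * 15.1321 * 6.58 / 100.53096
P = 97698.33 W/m

97698.33


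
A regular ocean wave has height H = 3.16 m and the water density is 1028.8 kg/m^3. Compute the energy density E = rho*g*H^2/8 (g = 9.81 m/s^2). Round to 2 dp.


E = (1/8) * rho * g * H^2
E = (1/8) * 1028.8 * 9.81 * 3.16^2
E = 0.125 * 1028.8 * 9.81 * 9.9856
E = 12597.49 J/m^2

12597.49


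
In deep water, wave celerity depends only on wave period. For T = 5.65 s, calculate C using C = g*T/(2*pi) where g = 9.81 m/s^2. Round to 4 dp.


We use the deep-water celerity formula:
C = g * T / (2 * pi)
C = 9.81 * 5.65 / (2 * 3.14159...)
C = 55.426500 / 6.283185
C = 8.8214 m/s

8.8214


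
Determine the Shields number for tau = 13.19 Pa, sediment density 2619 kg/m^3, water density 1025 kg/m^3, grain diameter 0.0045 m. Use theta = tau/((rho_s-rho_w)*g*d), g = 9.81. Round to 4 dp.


theta = tau / ((rho_s - rho_w) * g * d)
rho_s - rho_w = 2619 - 1025 = 1594
Denominator = 1594 * 9.81 * 0.0045 = 70.367130
theta = 13.19 / 70.367130
theta = 0.1874

0.1874


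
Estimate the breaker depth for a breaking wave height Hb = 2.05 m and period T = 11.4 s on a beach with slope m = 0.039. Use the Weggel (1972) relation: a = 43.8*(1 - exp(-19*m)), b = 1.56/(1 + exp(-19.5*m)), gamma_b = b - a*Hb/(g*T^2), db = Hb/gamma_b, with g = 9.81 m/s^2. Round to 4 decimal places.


a = 43.8 * (1 - exp(-19 * m))
exp(-19 * 0.039) = exp(-0.7410) = 0.476637
a = 43.8 * (1 - 0.476637) = 22.923298
b = 1.56 / (1 + exp(-19.5 * m))
exp(-19.5 * 0.039) = exp(-0.7605) = 0.467433
b = 1.56 / (1 + 0.467433) = 1.063081
Hb / (g * T^2) = 2.05 / (9.81 * 11.4^2) = 2.05 / 1274.9076 = 0.00160796
gamma_b = b - a * Hb/(g*T^2) = 1.063081 - 22.923298 * 0.00160796 = 1.026221
db = Hb / gamma_b = 2.05 / 1.026221
db = 1.9976 m

1.9976


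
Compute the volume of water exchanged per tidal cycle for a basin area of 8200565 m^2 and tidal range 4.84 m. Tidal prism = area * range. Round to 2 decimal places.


Tidal prism = Area * Tidal range
P = 8200565 * 4.84
P = 39690734.60 m^3

39690734.60


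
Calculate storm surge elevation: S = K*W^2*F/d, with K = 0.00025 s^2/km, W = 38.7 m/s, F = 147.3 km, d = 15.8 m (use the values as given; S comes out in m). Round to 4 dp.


S = K * W^2 * F / d
W^2 = 38.7^2 = 1497.69
S = 0.00025 * 1497.69 * 147.3 / 15.8
Numerator = 0.00025 * 1497.69 * 147.3 = 55.152434
S = 55.152434 / 15.8 = 3.4907 m

3.4907


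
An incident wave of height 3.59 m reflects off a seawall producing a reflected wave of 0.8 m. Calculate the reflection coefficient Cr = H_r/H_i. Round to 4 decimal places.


Cr = H_r / H_i
Cr = 0.8 / 3.59
Cr = 0.2228

0.2228


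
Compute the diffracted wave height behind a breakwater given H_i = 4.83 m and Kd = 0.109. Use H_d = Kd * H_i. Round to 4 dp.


H_d = Kd * H_i
H_d = 0.109 * 4.83
H_d = 0.5265 m

0.5265


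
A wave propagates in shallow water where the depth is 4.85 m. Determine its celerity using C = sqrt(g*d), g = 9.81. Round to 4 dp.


Using the shallow-water approximation:
C = sqrt(g * d) = sqrt(9.81 * 4.85)
C = sqrt(47.5785)
C = 6.8977 m/s

6.8977


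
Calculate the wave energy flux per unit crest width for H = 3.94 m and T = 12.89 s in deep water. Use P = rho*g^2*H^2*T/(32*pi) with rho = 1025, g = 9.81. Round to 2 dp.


P = rho * g^2 * H^2 * T / (32 * pi)
P = 1025 * 9.81^2 * 3.94^2 * 12.89 / (32 * pi)
P = 1025 * 96.2361 * 15.5236 * 12.89 / 100.53096
P = 196339.37 W/m

196339.37


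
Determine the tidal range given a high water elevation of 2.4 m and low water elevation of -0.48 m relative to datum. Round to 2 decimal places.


Tidal range = High water - Low water
Tidal range = 2.4 - (-0.48)
Tidal range = 2.88 m

2.88


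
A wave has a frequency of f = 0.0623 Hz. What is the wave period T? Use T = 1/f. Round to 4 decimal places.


T = 1 / f
T = 1 / 0.0623
T = 16.0514 s

16.0514


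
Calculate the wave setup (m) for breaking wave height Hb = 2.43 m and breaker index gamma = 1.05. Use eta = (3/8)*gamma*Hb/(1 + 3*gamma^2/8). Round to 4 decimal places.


eta = (3/8) * gamma * Hb / (1 + 3*gamma^2/8)
Numerator = (3/8) * 1.05 * 2.43 = 0.956813
Denominator = 1 + 3*1.05^2/8 = 1 + 0.413438 = 1.413438
eta = 0.956813 / 1.413438
eta = 0.6769 m

0.6769


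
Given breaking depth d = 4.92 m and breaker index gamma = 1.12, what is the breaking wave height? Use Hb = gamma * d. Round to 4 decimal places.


Hb = gamma * d
Hb = 1.12 * 4.92
Hb = 5.5104 m

5.5104


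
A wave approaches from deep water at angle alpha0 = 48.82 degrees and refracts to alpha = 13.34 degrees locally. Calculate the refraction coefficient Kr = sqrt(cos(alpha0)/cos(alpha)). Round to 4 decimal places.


Kr = sqrt(cos(alpha0) / cos(alpha))
cos(48.82) = 0.658427
cos(13.34) = 0.973018
Kr = sqrt(0.658427 / 0.973018)
Kr = sqrt(0.676685)
Kr = 0.8226

0.8226


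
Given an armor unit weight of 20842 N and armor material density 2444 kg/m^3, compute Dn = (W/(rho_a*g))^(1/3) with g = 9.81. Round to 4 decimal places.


V = W / (rho_a * g)
V = 20842 / (2444 * 9.81)
V = 20842 / 23975.64
V = 0.869299 m^3
Dn = V^(1/3) = 0.869299^(1/3)
Dn = 0.9544 m

0.9544


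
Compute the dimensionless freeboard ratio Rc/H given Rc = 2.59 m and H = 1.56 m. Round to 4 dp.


Relative freeboard = Rc / H
= 2.59 / 1.56
= 1.6603

1.6603


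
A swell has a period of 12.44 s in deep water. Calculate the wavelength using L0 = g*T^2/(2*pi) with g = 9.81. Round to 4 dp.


L0 = g * T^2 / (2 * pi)
L0 = 9.81 * 12.44^2 / (2 * pi)
L0 = 9.81 * 154.7536 / 6.28319
L0 = 1518.1328 / 6.28319
L0 = 241.6183 m

241.6183


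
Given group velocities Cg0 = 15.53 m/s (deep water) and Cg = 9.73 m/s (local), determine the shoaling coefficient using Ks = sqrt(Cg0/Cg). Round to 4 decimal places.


Ks = sqrt(Cg0 / Cg)
Ks = sqrt(15.53 / 9.73)
Ks = sqrt(1.5961)
Ks = 1.2634

1.2634


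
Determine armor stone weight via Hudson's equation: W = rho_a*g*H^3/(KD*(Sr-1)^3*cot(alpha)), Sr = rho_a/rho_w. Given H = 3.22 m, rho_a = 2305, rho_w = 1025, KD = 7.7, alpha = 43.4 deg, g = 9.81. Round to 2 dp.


Sr = rho_a / rho_w = 2305 / 1025 = 2.248780
(Sr - 1) = 1.248780
(Sr - 1)^3 = 1.947414
cot(43.4) = 1 / tan(43.4) = 1 / 0.945653 = 1.057470
Numerator = 2305 * 9.81 * 3.22^3 = 754931.5091
Denominator = 7.7 * 1.947414 * 1.057470 = 15.856862
W = 754931.5091 / 15.856862
W = 47609.14 N

47609.14


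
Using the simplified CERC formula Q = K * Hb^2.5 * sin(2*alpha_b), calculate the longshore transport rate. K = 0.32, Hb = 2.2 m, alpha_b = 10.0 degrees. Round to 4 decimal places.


Q = K * Hb^2.5 * sin(2 * alpha_b)
Hb^2.5 = 2.2^2.5 = 7.178880
sin(2 * 10.0) = sin(20.0) = 0.342020
Q = 0.32 * 7.178880 * 0.342020
Q = 0.7857 m^3/s

0.7857


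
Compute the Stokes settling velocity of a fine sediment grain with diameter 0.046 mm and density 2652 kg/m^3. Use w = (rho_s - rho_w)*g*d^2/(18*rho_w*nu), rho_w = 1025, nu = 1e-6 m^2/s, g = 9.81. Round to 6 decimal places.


w = (rho_s - rho_w) * g * d^2 / (18 * rho_w * nu)
d = 0.046 mm = 0.000046 m
rho_s - rho_w = 2652 - 1025 = 1627
Numerator = 1627 * 9.81 * (0.000046)^2 = 0.000033773201
Denominator = 18 * 1025 * 1e-6 = 0.018450
w = 0.001831 m/s

0.001831


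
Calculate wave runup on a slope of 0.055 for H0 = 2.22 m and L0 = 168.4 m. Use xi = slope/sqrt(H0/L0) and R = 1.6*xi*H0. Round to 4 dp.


xi = slope / sqrt(H0/L0)
H0/L0 = 2.22/168.4 = 0.013183
sqrt(0.013183) = 0.114817
xi = 0.055 / 0.114817 = 0.479024
R = 1.6 * xi * H0 = 1.6 * 0.479024 * 2.22
R = 1.7015 m

1.7015


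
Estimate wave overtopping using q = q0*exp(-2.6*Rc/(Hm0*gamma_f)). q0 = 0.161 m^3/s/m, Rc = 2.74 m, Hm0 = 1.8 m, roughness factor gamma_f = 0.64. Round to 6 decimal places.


q = q0 * exp(-2.6 * Rc / (Hm0 * gamma_f))
Exponent = -2.6 * 2.74 / (1.8 * 0.64)
= -2.6 * 2.74 / 1.1520
= -6.184028
exp(-6.184028) = 0.002062
q = 0.161 * 0.002062
q = 0.000332 m^3/s/m

0.000332


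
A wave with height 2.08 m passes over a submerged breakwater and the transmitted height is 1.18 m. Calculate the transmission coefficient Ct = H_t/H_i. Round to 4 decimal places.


Ct = H_t / H_i
Ct = 1.18 / 2.08
Ct = 0.5673

0.5673


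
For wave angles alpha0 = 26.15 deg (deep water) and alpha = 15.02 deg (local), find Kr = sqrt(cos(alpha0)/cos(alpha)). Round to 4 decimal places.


Kr = sqrt(cos(alpha0) / cos(alpha))
cos(26.15) = 0.897643
cos(15.02) = 0.965835
Kr = sqrt(0.897643 / 0.965835)
Kr = sqrt(0.929396)
Kr = 0.9641

0.9641


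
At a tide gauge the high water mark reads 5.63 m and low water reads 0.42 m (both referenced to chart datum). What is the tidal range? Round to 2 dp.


Tidal range = High water - Low water
Tidal range = 5.63 - (0.42)
Tidal range = 5.21 m

5.21


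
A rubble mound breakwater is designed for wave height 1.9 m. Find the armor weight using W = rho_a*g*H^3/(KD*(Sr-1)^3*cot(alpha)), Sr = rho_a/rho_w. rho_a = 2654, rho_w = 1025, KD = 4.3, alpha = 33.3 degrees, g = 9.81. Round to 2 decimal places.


Sr = rho_a / rho_w = 2654 / 1025 = 2.589268
(Sr - 1) = 1.589268
(Sr - 1)^3 = 4.014132
cot(33.3) = 1 / tan(33.3) = 1 / 0.656877 = 1.522355
Numerator = 2654 * 9.81 * 1.9^3 = 178579.1407
Denominator = 4.3 * 4.014132 * 1.522355 = 26.277008
W = 178579.1407 / 26.277008
W = 6796.02 N

6796.02


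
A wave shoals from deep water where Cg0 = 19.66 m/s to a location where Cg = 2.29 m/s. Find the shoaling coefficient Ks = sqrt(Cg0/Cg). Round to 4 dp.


Ks = sqrt(Cg0 / Cg)
Ks = sqrt(19.66 / 2.29)
Ks = sqrt(8.5852)
Ks = 2.9300

2.9300


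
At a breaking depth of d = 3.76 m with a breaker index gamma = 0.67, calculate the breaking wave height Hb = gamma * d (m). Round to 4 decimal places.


Hb = gamma * d
Hb = 0.67 * 3.76
Hb = 2.5192 m

2.5192


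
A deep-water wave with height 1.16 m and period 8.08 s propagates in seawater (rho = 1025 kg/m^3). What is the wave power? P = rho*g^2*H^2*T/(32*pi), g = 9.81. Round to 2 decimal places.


P = rho * g^2 * H^2 * T / (32 * pi)
P = 1025 * 9.81^2 * 1.16^2 * 8.08 / (32 * pi)
P = 1025 * 96.2361 * 1.3456 * 8.08 / 100.53096
P = 10668.16 W/m

10668.16


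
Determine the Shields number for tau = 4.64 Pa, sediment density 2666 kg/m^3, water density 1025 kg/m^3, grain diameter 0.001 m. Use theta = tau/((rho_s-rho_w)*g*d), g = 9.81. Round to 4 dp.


theta = tau / ((rho_s - rho_w) * g * d)
rho_s - rho_w = 2666 - 1025 = 1641
Denominator = 1641 * 9.81 * 0.001 = 16.098210
theta = 4.64 / 16.098210
theta = 0.2882

0.2882


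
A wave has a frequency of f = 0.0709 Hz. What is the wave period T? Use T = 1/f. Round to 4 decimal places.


T = 1 / f
T = 1 / 0.0709
T = 14.1044 s

14.1044


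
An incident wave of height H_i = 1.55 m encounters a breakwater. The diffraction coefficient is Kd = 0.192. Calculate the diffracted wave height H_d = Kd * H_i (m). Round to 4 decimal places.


H_d = Kd * H_i
H_d = 0.192 * 1.55
H_d = 0.2976 m

0.2976


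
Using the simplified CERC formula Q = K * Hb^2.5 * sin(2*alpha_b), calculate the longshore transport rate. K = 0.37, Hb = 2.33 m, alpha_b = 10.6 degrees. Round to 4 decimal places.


Q = K * Hb^2.5 * sin(2 * alpha_b)
Hb^2.5 = 2.33^2.5 = 8.286856
sin(2 * 10.6) = sin(21.2) = 0.361625
Q = 0.37 * 8.286856 * 0.361625
Q = 1.1088 m^3/s

1.1088


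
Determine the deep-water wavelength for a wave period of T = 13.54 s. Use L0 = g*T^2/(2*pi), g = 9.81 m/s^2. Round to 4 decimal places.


L0 = g * T^2 / (2 * pi)
L0 = 9.81 * 13.54^2 / (2 * pi)
L0 = 9.81 * 183.3316 / 6.28319
L0 = 1798.4830 / 6.28319
L0 = 286.2375 m

286.2375


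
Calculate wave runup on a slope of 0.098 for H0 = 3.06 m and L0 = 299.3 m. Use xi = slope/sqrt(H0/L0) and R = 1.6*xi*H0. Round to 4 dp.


xi = slope / sqrt(H0/L0)
H0/L0 = 3.06/299.3 = 0.010224
sqrt(0.010224) = 0.101113
xi = 0.098 / 0.101113 = 0.969212
R = 1.6 * xi * H0 = 1.6 * 0.969212 * 3.06
R = 4.7453 m

4.7453


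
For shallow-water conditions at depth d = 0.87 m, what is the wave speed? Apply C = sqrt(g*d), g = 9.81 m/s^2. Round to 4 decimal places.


Using the shallow-water approximation:
C = sqrt(g * d) = sqrt(9.81 * 0.87)
C = sqrt(8.5347)
C = 2.9214 m/s

2.9214


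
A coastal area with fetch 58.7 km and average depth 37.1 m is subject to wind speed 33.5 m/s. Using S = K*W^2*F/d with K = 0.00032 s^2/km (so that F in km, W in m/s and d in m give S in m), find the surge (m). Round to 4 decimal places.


S = K * W^2 * F / d
W^2 = 33.5^2 = 1122.25
S = 0.00032 * 1122.25 * 58.7 / 37.1
Numerator = 0.00032 * 1122.25 * 58.7 = 21.080344
S = 21.080344 / 37.1 = 0.5682 m

0.5682


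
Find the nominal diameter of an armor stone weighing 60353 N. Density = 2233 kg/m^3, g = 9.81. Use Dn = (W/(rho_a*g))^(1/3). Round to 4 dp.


V = W / (rho_a * g)
V = 60353 / (2233 * 9.81)
V = 60353 / 21905.73
V = 2.755124 m^3
Dn = V^(1/3) = 2.755124^(1/3)
Dn = 1.4019 m

1.4019


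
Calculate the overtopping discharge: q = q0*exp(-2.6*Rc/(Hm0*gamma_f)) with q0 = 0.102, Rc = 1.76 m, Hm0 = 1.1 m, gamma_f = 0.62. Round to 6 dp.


q = q0 * exp(-2.6 * Rc / (Hm0 * gamma_f))
Exponent = -2.6 * 1.76 / (1.1 * 0.62)
= -2.6 * 1.76 / 0.6820
= -6.709677
exp(-6.709677) = 0.001219
q = 0.102 * 0.001219
q = 0.000124 m^3/s/m

0.000124


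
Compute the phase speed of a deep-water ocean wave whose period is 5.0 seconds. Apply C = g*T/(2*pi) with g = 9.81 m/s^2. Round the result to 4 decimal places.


We use the deep-water celerity formula:
C = g * T / (2 * pi)
C = 9.81 * 5.0 / (2 * 3.14159...)
C = 49.050000 / 6.283185
C = 7.8065 m/s

7.8065


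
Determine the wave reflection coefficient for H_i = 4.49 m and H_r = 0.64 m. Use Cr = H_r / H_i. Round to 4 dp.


Cr = H_r / H_i
Cr = 0.64 / 4.49
Cr = 0.1425

0.1425


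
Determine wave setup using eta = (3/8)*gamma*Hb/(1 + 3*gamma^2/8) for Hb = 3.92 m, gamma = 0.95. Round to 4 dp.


eta = (3/8) * gamma * Hb / (1 + 3*gamma^2/8)
Numerator = (3/8) * 0.95 * 3.92 = 1.396500
Denominator = 1 + 3*0.95^2/8 = 1 + 0.338438 = 1.338438
eta = 1.396500 / 1.338438
eta = 1.0434 m

1.0434


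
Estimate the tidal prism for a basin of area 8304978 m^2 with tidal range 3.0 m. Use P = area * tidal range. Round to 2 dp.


Tidal prism = Area * Tidal range
P = 8304978 * 3.0
P = 24914934.00 m^3

24914934.00


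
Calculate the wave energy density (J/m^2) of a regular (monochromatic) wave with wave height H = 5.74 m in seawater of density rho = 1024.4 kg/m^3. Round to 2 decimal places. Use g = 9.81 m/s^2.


E = (1/8) * rho * g * H^2
E = (1/8) * 1024.4 * 9.81 * 5.74^2
E = 0.125 * 1024.4 * 9.81 * 32.9476
E = 41387.80 J/m^2

41387.80


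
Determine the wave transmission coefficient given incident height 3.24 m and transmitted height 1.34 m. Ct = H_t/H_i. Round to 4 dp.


Ct = H_t / H_i
Ct = 1.34 / 3.24
Ct = 0.4136

0.4136


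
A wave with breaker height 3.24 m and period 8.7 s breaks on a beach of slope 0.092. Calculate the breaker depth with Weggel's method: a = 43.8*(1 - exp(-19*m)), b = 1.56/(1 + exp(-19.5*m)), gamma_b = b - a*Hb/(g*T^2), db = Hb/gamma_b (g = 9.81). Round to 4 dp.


a = 43.8 * (1 - exp(-19 * m))
exp(-19 * 0.092) = exp(-1.7480) = 0.174122
a = 43.8 * (1 - 0.174122) = 36.173463
b = 1.56 / (1 + exp(-19.5 * m))
exp(-19.5 * 0.092) = exp(-1.7940) = 0.166294
b = 1.56 / (1 + 0.166294) = 1.337571
Hb / (g * T^2) = 3.24 / (9.81 * 8.7^2) = 3.24 / 742.5189 = 0.00436353
gamma_b = b - a * Hb/(g*T^2) = 1.337571 - 36.173463 * 0.00436353 = 1.179727
db = Hb / gamma_b = 3.24 / 1.179727
db = 2.7464 m

2.7464


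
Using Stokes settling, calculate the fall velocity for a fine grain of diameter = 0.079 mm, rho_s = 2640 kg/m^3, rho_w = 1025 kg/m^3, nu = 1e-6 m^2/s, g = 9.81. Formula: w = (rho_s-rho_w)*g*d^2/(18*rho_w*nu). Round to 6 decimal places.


w = (rho_s - rho_w) * g * d^2 / (18 * rho_w * nu)
d = 0.079 mm = 0.000079 m
rho_s - rho_w = 2640 - 1025 = 1615
Numerator = 1615 * 9.81 * (0.000079)^2 = 0.000098877099
Denominator = 18 * 1025 * 1e-6 = 0.018450
w = 0.005359 m/s

0.005359


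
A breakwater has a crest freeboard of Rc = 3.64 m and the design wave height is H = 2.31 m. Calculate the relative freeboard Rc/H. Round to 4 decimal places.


Relative freeboard = Rc / H
= 3.64 / 2.31
= 1.5758

1.5758


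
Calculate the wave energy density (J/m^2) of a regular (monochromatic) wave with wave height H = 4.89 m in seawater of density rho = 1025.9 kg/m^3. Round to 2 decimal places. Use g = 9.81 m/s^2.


E = (1/8) * rho * g * H^2
E = (1/8) * 1025.9 * 9.81 * 4.89^2
E = 0.125 * 1025.9 * 9.81 * 23.9121
E = 30081.66 J/m^2

30081.66


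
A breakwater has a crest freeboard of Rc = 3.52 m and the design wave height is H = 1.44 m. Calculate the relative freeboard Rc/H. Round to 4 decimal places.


Relative freeboard = Rc / H
= 3.52 / 1.44
= 2.4444

2.4444


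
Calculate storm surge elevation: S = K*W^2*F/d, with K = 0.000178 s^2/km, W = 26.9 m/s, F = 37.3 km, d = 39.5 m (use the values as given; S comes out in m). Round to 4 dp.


S = K * W^2 * F / d
W^2 = 26.9^2 = 723.61
S = 0.000178 * 723.61 * 37.3 / 39.5
Numerator = 0.000178 * 723.61 * 37.3 = 4.804336
S = 4.804336 / 39.5 = 0.1216 m

0.1216


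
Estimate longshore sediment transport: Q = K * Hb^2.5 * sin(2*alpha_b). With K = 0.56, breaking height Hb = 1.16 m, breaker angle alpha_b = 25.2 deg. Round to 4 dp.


Q = K * Hb^2.5 * sin(2 * alpha_b)
Hb^2.5 = 1.16^2.5 = 1.449256
sin(2 * 25.2) = sin(50.4) = 0.770513
Q = 0.56 * 1.449256 * 0.770513
Q = 0.6253 m^3/s

0.6253


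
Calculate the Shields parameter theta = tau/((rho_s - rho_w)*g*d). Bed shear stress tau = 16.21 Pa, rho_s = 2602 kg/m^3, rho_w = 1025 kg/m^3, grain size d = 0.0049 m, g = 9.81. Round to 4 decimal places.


theta = tau / ((rho_s - rho_w) * g * d)
rho_s - rho_w = 2602 - 1025 = 1577
Denominator = 1577 * 9.81 * 0.0049 = 75.804813
theta = 16.21 / 75.804813
theta = 0.2138

0.2138


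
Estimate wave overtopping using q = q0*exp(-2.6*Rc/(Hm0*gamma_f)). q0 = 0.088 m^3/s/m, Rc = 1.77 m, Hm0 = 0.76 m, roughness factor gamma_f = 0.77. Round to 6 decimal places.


q = q0 * exp(-2.6 * Rc / (Hm0 * gamma_f))
Exponent = -2.6 * 1.77 / (0.76 * 0.77)
= -2.6 * 1.77 / 0.5852
= -7.863978
exp(-7.863978) = 0.000384
q = 0.088 * 0.000384
q = 0.000034 m^3/s/m

0.000034


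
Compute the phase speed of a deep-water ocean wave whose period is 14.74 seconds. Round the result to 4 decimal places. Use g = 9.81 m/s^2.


We use the deep-water celerity formula:
C = g * T / (2 * pi)
C = 9.81 * 14.74 / (2 * 3.14159...)
C = 144.599400 / 6.283185
C = 23.0137 m/s

23.0137


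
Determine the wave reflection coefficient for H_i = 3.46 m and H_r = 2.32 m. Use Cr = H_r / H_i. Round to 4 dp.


Cr = H_r / H_i
Cr = 2.32 / 3.46
Cr = 0.6705

0.6705


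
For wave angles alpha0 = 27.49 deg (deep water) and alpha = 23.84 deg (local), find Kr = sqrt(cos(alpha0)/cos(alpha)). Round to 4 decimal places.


Kr = sqrt(cos(alpha0) / cos(alpha))
cos(27.49) = 0.887091
cos(23.84) = 0.914678
Kr = sqrt(0.887091 / 0.914678)
Kr = sqrt(0.969840)
Kr = 0.9848

0.9848


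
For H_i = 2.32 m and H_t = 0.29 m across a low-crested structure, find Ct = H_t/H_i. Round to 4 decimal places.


Ct = H_t / H_i
Ct = 0.29 / 2.32
Ct = 0.1250

0.1250


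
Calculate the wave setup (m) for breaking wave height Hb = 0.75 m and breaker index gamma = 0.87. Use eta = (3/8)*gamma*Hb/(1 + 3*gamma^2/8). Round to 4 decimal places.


eta = (3/8) * gamma * Hb / (1 + 3*gamma^2/8)
Numerator = (3/8) * 0.87 * 0.75 = 0.244688
Denominator = 1 + 3*0.87^2/8 = 1 + 0.283838 = 1.283838
eta = 0.244688 / 1.283838
eta = 0.1906 m

0.1906


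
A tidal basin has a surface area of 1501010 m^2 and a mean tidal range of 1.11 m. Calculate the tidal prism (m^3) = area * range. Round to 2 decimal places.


Tidal prism = Area * Tidal range
P = 1501010 * 1.11
P = 1666121.10 m^3

1666121.10


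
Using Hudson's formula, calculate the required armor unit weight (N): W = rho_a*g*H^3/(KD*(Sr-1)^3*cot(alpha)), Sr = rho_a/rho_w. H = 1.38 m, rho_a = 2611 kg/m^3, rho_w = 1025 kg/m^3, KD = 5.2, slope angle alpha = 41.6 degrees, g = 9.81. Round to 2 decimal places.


Sr = rho_a / rho_w = 2611 / 1025 = 2.547317
(Sr - 1) = 1.547317
(Sr - 1)^3 = 3.704571
cot(41.6) = 1 / tan(41.6) = 1 / 0.887842 = 1.126327
Numerator = 2611 * 9.81 * 1.38^3 = 67315.1997
Denominator = 5.2 * 3.704571 * 1.126327 = 21.697307
W = 67315.1997 / 21.697307
W = 3102.47 N

3102.47


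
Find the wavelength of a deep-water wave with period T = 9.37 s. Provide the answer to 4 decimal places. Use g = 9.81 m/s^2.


L0 = g * T^2 / (2 * pi)
L0 = 9.81 * 9.37^2 / (2 * pi)
L0 = 9.81 * 87.7969 / 6.28319
L0 = 861.2876 / 6.28319
L0 = 137.0782 m

137.0782


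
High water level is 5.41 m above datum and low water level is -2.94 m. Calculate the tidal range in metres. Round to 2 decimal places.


Tidal range = High water - Low water
Tidal range = 5.41 - (-2.94)
Tidal range = 8.35 m

8.35


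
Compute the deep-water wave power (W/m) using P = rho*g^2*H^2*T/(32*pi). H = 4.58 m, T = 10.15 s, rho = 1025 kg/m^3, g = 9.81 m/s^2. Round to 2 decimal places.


P = rho * g^2 * H^2 * T / (32 * pi)
P = 1025 * 9.81^2 * 4.58^2 * 10.15 / (32 * pi)
P = 1025 * 96.2361 * 20.9764 * 10.15 / 100.53096
P = 208909.90 W/m

208909.90


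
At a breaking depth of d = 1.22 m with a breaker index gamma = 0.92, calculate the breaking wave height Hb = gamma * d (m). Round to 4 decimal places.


Hb = gamma * d
Hb = 0.92 * 1.22
Hb = 1.1224 m

1.1224


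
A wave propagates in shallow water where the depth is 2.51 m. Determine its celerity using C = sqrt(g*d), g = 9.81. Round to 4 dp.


Using the shallow-water approximation:
C = sqrt(g * d) = sqrt(9.81 * 2.51)
C = sqrt(24.6231)
C = 4.9622 m/s

4.9622


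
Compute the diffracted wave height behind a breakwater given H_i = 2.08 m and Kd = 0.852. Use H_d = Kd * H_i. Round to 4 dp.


H_d = Kd * H_i
H_d = 0.852 * 2.08
H_d = 1.7722 m

1.7722


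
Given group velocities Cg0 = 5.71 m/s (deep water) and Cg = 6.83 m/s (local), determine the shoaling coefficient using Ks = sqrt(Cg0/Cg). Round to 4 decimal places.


Ks = sqrt(Cg0 / Cg)
Ks = sqrt(5.71 / 6.83)
Ks = sqrt(0.8360)
Ks = 0.9143

0.9143


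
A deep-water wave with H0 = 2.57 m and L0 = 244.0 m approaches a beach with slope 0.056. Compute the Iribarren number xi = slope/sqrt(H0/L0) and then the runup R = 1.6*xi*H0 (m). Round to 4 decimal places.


xi = slope / sqrt(H0/L0)
H0/L0 = 2.57/244.0 = 0.010533
sqrt(0.010533) = 0.102629
xi = 0.056 / 0.102629 = 0.545653
R = 1.6 * xi * H0 = 1.6 * 0.545653 * 2.57
R = 2.2437 m

2.2437


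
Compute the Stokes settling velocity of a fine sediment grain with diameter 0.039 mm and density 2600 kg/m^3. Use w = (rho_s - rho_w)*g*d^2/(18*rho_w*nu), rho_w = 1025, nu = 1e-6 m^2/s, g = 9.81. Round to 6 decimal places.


w = (rho_s - rho_w) * g * d^2 / (18 * rho_w * nu)
d = 0.039 mm = 0.000039 m
rho_s - rho_w = 2600 - 1025 = 1575
Numerator = 1575 * 9.81 * (0.000039)^2 = 0.000023500591
Denominator = 18 * 1025 * 1e-6 = 0.018450
w = 0.001274 m/s

0.001274


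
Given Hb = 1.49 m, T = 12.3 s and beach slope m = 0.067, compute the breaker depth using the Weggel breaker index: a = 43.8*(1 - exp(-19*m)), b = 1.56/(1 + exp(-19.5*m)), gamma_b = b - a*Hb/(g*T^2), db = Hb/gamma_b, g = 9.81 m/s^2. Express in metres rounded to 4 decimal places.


a = 43.8 * (1 - exp(-19 * m))
exp(-19 * 0.067) = exp(-1.2730) = 0.279990
a = 43.8 * (1 - 0.279990) = 31.536421
b = 1.56 / (1 + exp(-19.5 * m))
exp(-19.5 * 0.067) = exp(-1.3065) = 0.270766
b = 1.56 / (1 + 0.270766) = 1.227606
Hb / (g * T^2) = 1.49 / (9.81 * 12.3^2) = 1.49 / 1484.1549 = 0.00100394
gamma_b = b - a * Hb/(g*T^2) = 1.227606 - 31.536421 * 0.00100394 = 1.195945
db = Hb / gamma_b = 1.49 / 1.195945
db = 1.2459 m

1.2459


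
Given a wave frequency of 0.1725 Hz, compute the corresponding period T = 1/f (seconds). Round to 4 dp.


T = 1 / f
T = 1 / 0.1725
T = 5.7971 s

5.7971


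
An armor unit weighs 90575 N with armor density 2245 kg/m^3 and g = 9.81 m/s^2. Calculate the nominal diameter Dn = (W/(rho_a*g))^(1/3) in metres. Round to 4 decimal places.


V = W / (rho_a * g)
V = 90575 / (2245 * 9.81)
V = 90575 / 22023.45
V = 4.112662 m^3
Dn = V^(1/3) = 4.112662^(1/3)
Dn = 1.6022 m

1.6022


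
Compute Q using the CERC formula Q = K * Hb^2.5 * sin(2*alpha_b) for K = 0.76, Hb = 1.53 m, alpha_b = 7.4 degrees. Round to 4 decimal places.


Q = K * Hb^2.5 * sin(2 * alpha_b)
Hb^2.5 = 1.53^2.5 = 2.895533
sin(2 * 7.4) = sin(14.8) = 0.255446
Q = 0.76 * 2.895533 * 0.255446
Q = 0.5621 m^3/s

0.5621


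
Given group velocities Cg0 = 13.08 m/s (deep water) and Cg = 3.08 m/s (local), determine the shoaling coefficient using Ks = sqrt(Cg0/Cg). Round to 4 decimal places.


Ks = sqrt(Cg0 / Cg)
Ks = sqrt(13.08 / 3.08)
Ks = sqrt(4.2468)
Ks = 2.0608

2.0608


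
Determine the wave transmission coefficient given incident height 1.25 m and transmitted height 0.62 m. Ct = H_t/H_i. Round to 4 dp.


Ct = H_t / H_i
Ct = 0.62 / 1.25
Ct = 0.4960

0.4960


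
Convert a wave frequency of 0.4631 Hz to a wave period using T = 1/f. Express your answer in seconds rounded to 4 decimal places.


T = 1 / f
T = 1 / 0.4631
T = 2.1594 s

2.1594


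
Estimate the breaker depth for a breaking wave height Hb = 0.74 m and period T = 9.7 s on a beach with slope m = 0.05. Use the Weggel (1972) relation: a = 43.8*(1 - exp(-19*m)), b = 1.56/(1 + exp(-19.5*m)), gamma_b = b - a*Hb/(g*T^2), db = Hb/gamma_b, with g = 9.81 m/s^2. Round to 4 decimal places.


a = 43.8 * (1 - exp(-19 * m))
exp(-19 * 0.05) = exp(-0.9500) = 0.386741
a = 43.8 * (1 - 0.386741) = 26.860743
b = 1.56 / (1 + exp(-19.5 * m))
exp(-19.5 * 0.05) = exp(-0.9750) = 0.377192
b = 1.56 / (1 + 0.377192) = 1.132739
Hb / (g * T^2) = 0.74 / (9.81 * 9.7^2) = 0.74 / 923.0229 = 0.00080171
gamma_b = b - a * Hb/(g*T^2) = 1.132739 - 26.860743 * 0.00080171 = 1.111205
db = Hb / gamma_b = 0.74 / 1.111205
db = 0.6659 m

0.6659


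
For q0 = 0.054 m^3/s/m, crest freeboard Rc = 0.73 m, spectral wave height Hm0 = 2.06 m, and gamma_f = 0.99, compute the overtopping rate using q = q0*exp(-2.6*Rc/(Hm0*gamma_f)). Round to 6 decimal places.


q = q0 * exp(-2.6 * Rc / (Hm0 * gamma_f))
Exponent = -2.6 * 0.73 / (2.06 * 0.99)
= -2.6 * 0.73 / 2.0394
= -0.930666
exp(-0.930666) = 0.394291
q = 0.054 * 0.394291
q = 0.021292 m^3/s/m

0.021292


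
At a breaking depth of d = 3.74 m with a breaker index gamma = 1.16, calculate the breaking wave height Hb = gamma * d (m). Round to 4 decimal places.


Hb = gamma * d
Hb = 1.16 * 3.74
Hb = 4.3384 m

4.3384


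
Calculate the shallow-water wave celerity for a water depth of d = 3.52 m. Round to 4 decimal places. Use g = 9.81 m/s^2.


Using the shallow-water approximation:
C = sqrt(g * d) = sqrt(9.81 * 3.52)
C = sqrt(34.5312)
C = 5.8763 m/s

5.8763


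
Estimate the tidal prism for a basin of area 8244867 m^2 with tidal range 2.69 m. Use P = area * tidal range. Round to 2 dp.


Tidal prism = Area * Tidal range
P = 8244867 * 2.69
P = 22178692.23 m^3

22178692.23


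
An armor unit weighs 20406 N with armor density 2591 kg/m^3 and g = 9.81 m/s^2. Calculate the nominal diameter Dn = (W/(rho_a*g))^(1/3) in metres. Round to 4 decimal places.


V = W / (rho_a * g)
V = 20406 / (2591 * 9.81)
V = 20406 / 25417.71
V = 0.802826 m^3
Dn = V^(1/3) = 0.802826^(1/3)
Dn = 0.9294 m

0.9294


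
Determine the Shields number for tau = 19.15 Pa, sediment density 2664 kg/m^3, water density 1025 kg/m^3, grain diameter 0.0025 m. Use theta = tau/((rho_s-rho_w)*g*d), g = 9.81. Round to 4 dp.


theta = tau / ((rho_s - rho_w) * g * d)
rho_s - rho_w = 2664 - 1025 = 1639
Denominator = 1639 * 9.81 * 0.0025 = 40.196475
theta = 19.15 / 40.196475
theta = 0.4764

0.4764


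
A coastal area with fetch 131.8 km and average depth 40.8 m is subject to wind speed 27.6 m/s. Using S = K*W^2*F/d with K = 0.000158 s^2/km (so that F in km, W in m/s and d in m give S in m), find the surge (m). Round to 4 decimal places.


S = K * W^2 * F / d
W^2 = 27.6^2 = 761.76
S = 0.000158 * 761.76 * 131.8 / 40.8
Numerator = 0.000158 * 761.76 * 131.8 = 15.863195
S = 15.863195 / 40.8 = 0.3888 m

0.3888


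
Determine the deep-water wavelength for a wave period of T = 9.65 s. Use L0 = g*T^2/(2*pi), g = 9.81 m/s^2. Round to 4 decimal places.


L0 = g * T^2 / (2 * pi)
L0 = 9.81 * 9.65^2 / (2 * pi)
L0 = 9.81 * 93.1225 / 6.28319
L0 = 913.5317 / 6.28319
L0 = 145.3931 m

145.3931


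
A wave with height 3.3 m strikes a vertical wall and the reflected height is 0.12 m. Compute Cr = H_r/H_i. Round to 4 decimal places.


Cr = H_r / H_i
Cr = 0.12 / 3.3
Cr = 0.0364

0.0364


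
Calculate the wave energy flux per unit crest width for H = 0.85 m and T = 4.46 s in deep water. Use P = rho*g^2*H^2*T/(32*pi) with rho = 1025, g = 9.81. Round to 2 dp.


P = rho * g^2 * H^2 * T / (32 * pi)
P = 1025 * 9.81^2 * 0.85^2 * 4.46 / (32 * pi)
P = 1025 * 96.2361 * 0.7225 * 4.46 / 100.53096
P = 3161.80 W/m

3161.80


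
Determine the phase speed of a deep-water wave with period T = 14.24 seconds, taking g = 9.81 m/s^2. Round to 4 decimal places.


We use the deep-water celerity formula:
C = g * T / (2 * pi)
C = 9.81 * 14.24 / (2 * 3.14159...)
C = 139.694400 / 6.283185
C = 22.2331 m/s

22.2331


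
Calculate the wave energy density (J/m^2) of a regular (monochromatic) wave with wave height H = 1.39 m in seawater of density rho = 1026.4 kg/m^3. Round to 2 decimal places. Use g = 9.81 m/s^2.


E = (1/8) * rho * g * H^2
E = (1/8) * 1026.4 * 9.81 * 1.39^2
E = 0.125 * 1026.4 * 9.81 * 1.9321
E = 2431.79 J/m^2

2431.79


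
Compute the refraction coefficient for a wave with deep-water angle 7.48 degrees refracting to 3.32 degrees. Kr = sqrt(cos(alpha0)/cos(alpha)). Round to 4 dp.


Kr = sqrt(cos(alpha0) / cos(alpha))
cos(7.48) = 0.991490
cos(3.32) = 0.998322
Kr = sqrt(0.991490 / 0.998322)
Kr = sqrt(0.993157)
Kr = 0.9966

0.9966


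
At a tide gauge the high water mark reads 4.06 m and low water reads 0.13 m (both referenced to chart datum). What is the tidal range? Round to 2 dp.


Tidal range = High water - Low water
Tidal range = 4.06 - (0.13)
Tidal range = 3.93 m

3.93


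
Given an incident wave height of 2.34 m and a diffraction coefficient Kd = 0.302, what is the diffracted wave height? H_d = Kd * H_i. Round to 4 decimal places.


H_d = Kd * H_i
H_d = 0.302 * 2.34
H_d = 0.7067 m

0.7067


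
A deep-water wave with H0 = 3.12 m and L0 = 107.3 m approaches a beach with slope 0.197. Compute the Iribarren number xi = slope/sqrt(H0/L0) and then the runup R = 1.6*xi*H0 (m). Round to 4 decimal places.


xi = slope / sqrt(H0/L0)
H0/L0 = 3.12/107.3 = 0.029077
sqrt(0.029077) = 0.170521
xi = 0.197 / 0.170521 = 1.155284
R = 1.6 * xi * H0 = 1.6 * 1.155284 * 3.12
R = 5.7672 m

5.7672


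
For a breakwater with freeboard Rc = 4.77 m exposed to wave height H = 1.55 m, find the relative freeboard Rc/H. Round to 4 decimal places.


Relative freeboard = Rc / H
= 4.77 / 1.55
= 3.0774

3.0774


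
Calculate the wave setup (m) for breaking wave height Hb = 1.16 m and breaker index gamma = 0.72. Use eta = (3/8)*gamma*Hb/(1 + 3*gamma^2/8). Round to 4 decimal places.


eta = (3/8) * gamma * Hb / (1 + 3*gamma^2/8)
Numerator = (3/8) * 0.72 * 1.16 = 0.313200
Denominator = 1 + 3*0.72^2/8 = 1 + 0.194400 = 1.194400
eta = 0.313200 / 1.194400
eta = 0.2622 m

0.2622


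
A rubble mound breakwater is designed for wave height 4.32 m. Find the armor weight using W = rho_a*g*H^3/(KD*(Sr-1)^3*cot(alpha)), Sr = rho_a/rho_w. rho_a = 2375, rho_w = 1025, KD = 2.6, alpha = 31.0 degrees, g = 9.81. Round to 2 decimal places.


Sr = rho_a / rho_w = 2375 / 1025 = 2.317073
(Sr - 1) = 1.317073
(Sr - 1)^3 = 2.284703
cot(31.0) = 1 / tan(31.0) = 1 / 0.600861 = 1.664279
Numerator = 2375 * 9.81 * 4.32^3 = 1878381.7574
Denominator = 2.6 * 2.284703 * 1.664279 = 9.886198
W = 1878381.7574 / 9.886198
W = 190000.41 N

190000.41


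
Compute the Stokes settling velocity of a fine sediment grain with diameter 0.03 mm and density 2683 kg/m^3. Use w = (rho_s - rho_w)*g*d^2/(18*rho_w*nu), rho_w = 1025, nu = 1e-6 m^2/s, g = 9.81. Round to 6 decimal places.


w = (rho_s - rho_w) * g * d^2 / (18 * rho_w * nu)
d = 0.03 mm = 0.000030 m
rho_s - rho_w = 2683 - 1025 = 1658
Numerator = 1658 * 9.81 * (0.000030)^2 = 0.000014638482
Denominator = 18 * 1025 * 1e-6 = 0.018450
w = 0.000793 m/s

0.000793
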